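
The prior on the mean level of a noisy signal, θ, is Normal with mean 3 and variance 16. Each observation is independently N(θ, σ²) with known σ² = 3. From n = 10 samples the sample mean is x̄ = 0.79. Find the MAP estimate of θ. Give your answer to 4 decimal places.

n = 10, x̄ = 0.79.
For a Normal prior and Normal likelihood with known variance, the posterior is Normal; its mode equals its mean, the precision-weighted average.
Prior precision 1/σ₀² = 1/16 = 0.0625; data precision n/σ² = 10/3.
θ̂ = (0.0625·3 + (10/3)·0.79) / (0.0625 + 10/3) = (677/240)/(163/48) = 677/815 ≈ 0.8307.

θ̂_MAP = 0.8307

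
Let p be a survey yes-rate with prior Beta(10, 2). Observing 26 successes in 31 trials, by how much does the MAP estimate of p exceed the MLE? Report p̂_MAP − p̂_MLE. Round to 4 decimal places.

Posterior is Beta(36, 7); MAP = (36−1)/(43−2) = 35/41 ≈ 0.85366.
MLE ignores the prior: p̂_MLE = k/n = 26/31 ≈ 0.83871.
Difference = 35/41 − 26/31 = 19/1271 ≈ 0.0149.

MAP − MLE = 0.0149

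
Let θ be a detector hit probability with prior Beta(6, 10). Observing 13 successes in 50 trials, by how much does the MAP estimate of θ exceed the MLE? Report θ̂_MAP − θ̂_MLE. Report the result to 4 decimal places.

Posterior is Beta(19, 47); MAP = (19−1)/(66−2) = 18/64 ≈ 0.28125.
MLE ignores the prior: θ̂_MLE = k/n = 13/50 ≈ 0.26000.
Difference = 18/64 − 13/50 = 17/800 ≈ 0.0213.

MAP − MLE = 0.0213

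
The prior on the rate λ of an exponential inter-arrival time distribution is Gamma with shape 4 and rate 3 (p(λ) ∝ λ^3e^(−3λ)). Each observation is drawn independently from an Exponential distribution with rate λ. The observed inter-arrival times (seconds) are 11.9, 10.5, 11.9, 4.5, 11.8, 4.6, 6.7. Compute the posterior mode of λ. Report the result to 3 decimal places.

λ̂_MAP = 0.154

The Exponential(rate=λ) likelihood is ∝ λ^n e^(−λΣtᵢ). Here n = 7 and Σtᵢ = 11.9 + 10.5 + 11.9 + 4.5 + 11.8 + 4.6 + 6.7 = 61.9.
Posterior ∝ λ^3e^(−3λ) · λ^7e^(−61.9λ) = λ^10e^(−64.9λ), i.e. Gamma(11, 64.9).
Mode = (a−1)/b = 10/64.9 ≈ 0.154.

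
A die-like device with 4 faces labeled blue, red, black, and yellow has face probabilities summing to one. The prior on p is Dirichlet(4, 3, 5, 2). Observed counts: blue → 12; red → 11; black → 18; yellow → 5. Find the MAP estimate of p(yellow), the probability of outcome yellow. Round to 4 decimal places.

The posterior is Dirichlet(αᵢ + nᵢ) = Dirichlet(16, 14, 23, 7).
For a Dirichlet(a₁,…,a_K) with all aᵢ > 1, the mode has j-th component (aⱼ − 1)/(Σaᵢ − K).
Here Σaᵢ = 60 and K = 4, so p(yellow) = (7 − 1)/(60 − 4) = 6/56 ≈ 0.1071.

MAP estimate of p(yellow) = 0.1071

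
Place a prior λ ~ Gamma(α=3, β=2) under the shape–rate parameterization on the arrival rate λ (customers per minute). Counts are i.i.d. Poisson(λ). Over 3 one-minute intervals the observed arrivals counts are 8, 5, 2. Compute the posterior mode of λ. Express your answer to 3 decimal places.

Σxᵢ = 8+5+2 = 15, with n = 3.
Posterior ∝ λ^2e^(−2λ) · λ^15e^(−3λ) = λ^17e^(−5λ), i.e. Gamma(shape=18, rate=5).
The mode of a Gamma(a, b) with a ≥ 1 (shape–rate) is (a−1)/b = 17/5 ≈ 3.400.

λ̂_MAP = 3.400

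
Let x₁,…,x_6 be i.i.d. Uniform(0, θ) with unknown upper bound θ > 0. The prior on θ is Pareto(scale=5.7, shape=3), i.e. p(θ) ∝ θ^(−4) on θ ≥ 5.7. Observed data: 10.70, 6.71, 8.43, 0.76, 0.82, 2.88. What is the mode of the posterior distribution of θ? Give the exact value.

The Uniform(0, θ) likelihood is θ^(−n) for θ ≥ max(xᵢ), zero otherwise. Here max(xᵢ) = 10.70.
Posterior ∝ θ^(−4) · θ^(−6) = θ^(−10) on θ ≥ max(5.7, 10.70) = 10.70.
This density is strictly decreasing in θ, so the posterior mode lies at the lower boundary of the support.

θ̂_MAP = 10.70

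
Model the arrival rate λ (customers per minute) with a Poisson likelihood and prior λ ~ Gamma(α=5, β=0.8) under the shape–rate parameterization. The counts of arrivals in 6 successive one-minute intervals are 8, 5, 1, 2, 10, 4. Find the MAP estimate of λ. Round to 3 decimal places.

Σxᵢ = 8+5+1+2+10+4 = 30, with n = 6.
Posterior ∝ λ^4e^(−0.8λ) · λ^30e^(−6λ) = λ^34e^(−6.8λ), i.e. Gamma(shape=35, rate=6.8).
The mode of a Gamma(a, b) with a ≥ 1 (shape–rate) is (a−1)/b = 34/6.8 ≈ 5.000.

λ̂_MAP = 5.000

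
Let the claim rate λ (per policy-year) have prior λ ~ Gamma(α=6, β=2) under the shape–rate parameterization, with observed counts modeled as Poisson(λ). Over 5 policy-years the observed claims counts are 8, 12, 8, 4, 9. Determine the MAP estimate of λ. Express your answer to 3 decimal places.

Σxᵢ = 8+12+8+4+9 = 41, with n = 5.
Posterior ∝ λ^5e^(−2λ) · λ^41e^(−5λ) = λ^46e^(−7λ), i.e. Gamma(shape=47, rate=7).
The mode of a Gamma(a, b) with a ≥ 1 (shape–rate) is (a−1)/b = 46/7 ≈ 6.571.

λ̂_MAP = 6.571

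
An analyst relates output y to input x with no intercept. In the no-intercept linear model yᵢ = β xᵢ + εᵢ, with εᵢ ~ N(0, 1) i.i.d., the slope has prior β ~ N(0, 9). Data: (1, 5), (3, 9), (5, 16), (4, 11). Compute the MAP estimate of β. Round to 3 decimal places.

log p(β | y) = −Σ(yᵢ − βxᵢ)²/(2·1) − β²/(2·9) + const.
Setting the derivative to zero: Σxᵢ(yᵢ − βxᵢ)/1 − β/9 = 0, so β = Σxᵢyᵢ / (Σxᵢ² + σ²/τ²).
Σxᵢyᵢ = 1·5 + 3·9 + 5·16 + 4·11 = 156; Σxᵢ² = 51; σ²/τ² = 1/9.
β̂_MAP = 156 / (51 + 1/9) = 156/(460/9) = 351/115 ≈ 3.052.

β̂_MAP = 3.052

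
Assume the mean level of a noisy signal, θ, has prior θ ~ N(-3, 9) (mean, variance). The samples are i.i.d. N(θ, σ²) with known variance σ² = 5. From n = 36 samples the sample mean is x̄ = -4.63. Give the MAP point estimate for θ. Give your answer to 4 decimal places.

θ̂_MAP = -4.6052

n = 36, x̄ = -4.63.
For a Normal prior and Normal likelihood with known variance, the posterior is Normal; its mode equals its mean, the precision-weighted average.
Prior precision 1/σ₀² = 1/9; data precision n/σ² = 36/5 = 7.2.
θ̂ = ((1/9)·(-3) + 7.2·(-4.63)) / (1/9 + 7.2) = (-12626/375)/(329/45) = -37878/8225 ≈ -4.6052.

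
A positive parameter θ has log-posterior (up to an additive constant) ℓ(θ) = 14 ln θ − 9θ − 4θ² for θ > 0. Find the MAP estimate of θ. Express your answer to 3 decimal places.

ℓ'(θ) = 14/θ − 9 − 8θ. Setting this to zero and multiplying by θ: 8θ² + 9θ − 14 = 0.
θ = (−9 + √(9² + 4·8·14)) / (2·8) = (−9 + √529) / 16 = (−9 + 23)/16 = 7/8.
ℓ''(θ) = −14/θ² − 8 < 0, confirming a maximum.

θ̂_MAP = 0.875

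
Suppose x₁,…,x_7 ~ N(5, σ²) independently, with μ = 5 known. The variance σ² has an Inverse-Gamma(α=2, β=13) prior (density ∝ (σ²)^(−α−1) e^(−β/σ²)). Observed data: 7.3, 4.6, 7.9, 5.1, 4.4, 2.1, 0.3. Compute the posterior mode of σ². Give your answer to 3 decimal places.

Sum of squared deviations about the known mean: SS = (7.3−5)² + (4.6−5)² + (7.9−5)² + (5.1−5)² + (4.4−5)² + (2.1−5)² + (0.3−5)² = 44.73.
The Normal likelihood contributes (σ²)^(−n/2) exp(−SS/(2σ²)), so the posterior is Inverse-Gamma(α + n/2, β + SS/2) = Inverse-Gamma(5.5, 35.365).
The mode of Inverse-Gamma(a, b) is b/(a+1) = 35.365/6.5 ≈ 5.441.

σ̂²_MAP = 5.441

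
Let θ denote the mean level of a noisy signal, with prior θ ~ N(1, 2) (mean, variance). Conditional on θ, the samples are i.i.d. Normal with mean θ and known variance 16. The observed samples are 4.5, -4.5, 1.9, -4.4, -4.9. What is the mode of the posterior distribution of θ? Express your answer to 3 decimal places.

n = 5; x̄ = (4.5 + (-4.5) + 1.9 + (-4.4) + (-4.9))/5 = -7.4/5 = -1.48.
For a Normal prior and Normal likelihood with known variance, the posterior is Normal; its mode equals its mean, the precision-weighted average.
Prior precision 1/σ₀² = 1/2 = 0.5; data precision n/σ² = 5/16 = 0.3125.
θ̂ = (0.5·1 + 0.3125·(-1.48)) / (0.5 + 0.3125) = 0.0375/0.8125 = 3/65 ≈ 0.046.

θ̂_MAP = 0.046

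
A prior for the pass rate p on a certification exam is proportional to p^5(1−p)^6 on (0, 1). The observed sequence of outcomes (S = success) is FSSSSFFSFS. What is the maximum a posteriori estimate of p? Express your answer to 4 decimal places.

p̂_MAP = 0.5238

The prior density ∝ p^5(1−p)^6 is the kernel of Beta(6, 7).
Data: 6 successes in 10 trials (from the sequence). The binomial likelihood contributes p^6(1−p)^4, so the posterior is Beta(6+6, 7+4) = Beta(12, 11).
For Beta(a, b) with a, b > 1 the mode is (a−1)/(a+b−2) = 11/21 ≈ 0.5238.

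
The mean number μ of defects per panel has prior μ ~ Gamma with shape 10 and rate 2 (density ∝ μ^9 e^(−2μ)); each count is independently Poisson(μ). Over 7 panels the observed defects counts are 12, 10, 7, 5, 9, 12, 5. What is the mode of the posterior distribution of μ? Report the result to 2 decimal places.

Σxᵢ = 12+10+7+5+9+12+5 = 60, with n = 7.
Posterior ∝ μ^9e^(−2μ) · μ^60e^(−7μ) = μ^69e^(−9μ), i.e. Gamma(shape=70, rate=9).
The mode of a Gamma(a, b) with a ≥ 1 (shape–rate) is (a−1)/b = 69/9 ≈ 7.67.

μ̂_MAP = 7.67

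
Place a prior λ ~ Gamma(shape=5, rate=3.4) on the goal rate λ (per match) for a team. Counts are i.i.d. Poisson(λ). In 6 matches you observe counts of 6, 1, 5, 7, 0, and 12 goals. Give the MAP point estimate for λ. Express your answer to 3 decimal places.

λ̂_MAP = 3.723

Σxᵢ = 6+1+5+7+0+12 = 31, with n = 6.
Posterior ∝ λ^4e^(−3.4λ) · λ^31e^(−6λ) = λ^35e^(−9.4λ), i.e. Gamma(shape=36, rate=9.4).
The mode of a Gamma(a, b) with a ≥ 1 (shape–rate) is (a−1)/b = 35/9.4 ≈ 3.723.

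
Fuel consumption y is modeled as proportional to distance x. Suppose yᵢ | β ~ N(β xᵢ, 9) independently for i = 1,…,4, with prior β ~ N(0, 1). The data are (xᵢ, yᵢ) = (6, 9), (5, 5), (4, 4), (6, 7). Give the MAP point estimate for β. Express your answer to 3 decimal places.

β̂_MAP = 1.123

log p(β | y) = −Σ(yᵢ − βxᵢ)²/(2·9) − β²/(2·1) + const.
Setting the derivative to zero: Σxᵢ(yᵢ − βxᵢ)/9 − β/1 = 0, so β = Σxᵢyᵢ / (Σxᵢ² + σ²/τ²).
Σxᵢyᵢ = 6·9 + 5·5 + 4·4 + 6·7 = 137; Σxᵢ² = 113; σ²/τ² = 9.
β̂_MAP = 137 / (113 + 9) = 137/122 ≈ 1.123.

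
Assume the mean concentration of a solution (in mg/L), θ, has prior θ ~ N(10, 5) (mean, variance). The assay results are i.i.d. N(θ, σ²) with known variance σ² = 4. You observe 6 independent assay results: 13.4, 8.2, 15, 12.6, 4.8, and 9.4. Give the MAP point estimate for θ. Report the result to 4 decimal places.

n = 6; x̄ = (13.4 + 8.2 + 15 + 12.6 + 4.8 + 9.4)/6 = 63.4/6 = 317/30 ≈ 10.5667.
For a Normal prior and Normal likelihood with known variance, the posterior is Normal; its mode equals its mean, the precision-weighted average.
Prior precision 1/σ₀² = 1/5 = 0.2; data precision n/σ² = 6/4 = 1.5.
θ̂ = (0.2·10 + 1.5·(317/30)) / (0.2 + 1.5) = 17.85/1.7 = 10.5000.

θ̂_MAP = 10.5000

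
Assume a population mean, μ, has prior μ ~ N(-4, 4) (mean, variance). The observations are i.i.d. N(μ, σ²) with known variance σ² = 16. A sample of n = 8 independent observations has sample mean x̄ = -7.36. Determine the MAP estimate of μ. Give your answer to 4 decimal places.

μ̂_MAP = -6.2400

n = 8, x̄ = -7.36.
For a Normal prior and Normal likelihood with known variance, the posterior is Normal; its mode equals its mean, the precision-weighted average.
Prior precision 1/σ₀² = 1/4 = 0.25; data precision n/σ² = 8/16 = 0.5.
μ̂ = (0.25·(-4) + 0.5·(-7.36)) / (0.25 + 0.5) = (-4.68)/0.75 = -6.2400.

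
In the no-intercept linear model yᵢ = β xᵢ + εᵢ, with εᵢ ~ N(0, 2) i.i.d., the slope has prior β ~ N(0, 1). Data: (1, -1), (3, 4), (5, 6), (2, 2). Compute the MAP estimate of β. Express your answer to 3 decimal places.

log p(β | y) = −Σ(yᵢ − βxᵢ)²/(2·2) − β²/(2·1) + const.
Setting the derivative to zero: Σxᵢ(yᵢ − βxᵢ)/2 − β/1 = 0, so β = Σxᵢyᵢ / (Σxᵢ² + σ²/τ²).
Σxᵢyᵢ = 1·(-1) + 3·4 + 5·6 + 2·2 = 45; Σxᵢ² = 39; σ²/τ² = 2.
β̂_MAP = 45 / (39 + 2) = 45/41 ≈ 1.098.

β̂_MAP = 1.098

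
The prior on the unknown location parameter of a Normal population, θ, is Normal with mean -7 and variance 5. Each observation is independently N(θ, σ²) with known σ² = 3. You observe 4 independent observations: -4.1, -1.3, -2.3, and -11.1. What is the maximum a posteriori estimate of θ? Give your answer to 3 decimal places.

n = 4; x̄ = ((-4.1) + (-1.3) + (-2.3) + (-11.1))/4 = -18.8/4 = -4.7.
For a Normal prior and Normal likelihood with known variance, the posterior is Normal; its mode equals its mean, the precision-weighted average.
Prior precision 1/σ₀² = 1/5 = 0.2; data precision n/σ² = 4/3.
θ̂ = (0.2·(-7) + (4/3)·(-4.7)) / (0.2 + 4/3) = (-23/3)/(23/15) = -5.000.

θ̂_MAP = -5.000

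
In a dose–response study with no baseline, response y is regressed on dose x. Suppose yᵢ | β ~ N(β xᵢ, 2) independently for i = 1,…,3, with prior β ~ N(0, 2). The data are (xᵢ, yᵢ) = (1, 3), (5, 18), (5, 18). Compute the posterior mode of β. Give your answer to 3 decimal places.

log p(β | y) = −Σ(yᵢ − βxᵢ)²/(2·2) − β²/(2·2) + const.
Setting the derivative to zero: Σxᵢ(yᵢ − βxᵢ)/2 − β/2 = 0, so β = Σxᵢyᵢ / (Σxᵢ² + σ²/τ²).
Σxᵢyᵢ = 1·3 + 5·18 + 5·18 = 183; Σxᵢ² = 51; σ²/τ² = 1.
β̂_MAP = 183 / (51 + 1) = 183/52 ≈ 3.519.

β̂_MAP = 3.519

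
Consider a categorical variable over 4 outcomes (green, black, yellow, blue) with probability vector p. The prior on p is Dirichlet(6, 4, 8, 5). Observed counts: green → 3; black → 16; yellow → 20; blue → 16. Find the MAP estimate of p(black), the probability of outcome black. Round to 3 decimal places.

MAP estimate of p(black) = 0.257

The posterior is Dirichlet(αᵢ + nᵢ) = Dirichlet(9, 20, 28, 21).
For a Dirichlet(a₁,…,a_K) with all aᵢ > 1, the mode has j-th component (aⱼ − 1)/(Σaᵢ − K).
Here Σaᵢ = 78 and K = 4, so p(black) = (20 − 1)/(78 − 4) = 19/74 ≈ 0.257.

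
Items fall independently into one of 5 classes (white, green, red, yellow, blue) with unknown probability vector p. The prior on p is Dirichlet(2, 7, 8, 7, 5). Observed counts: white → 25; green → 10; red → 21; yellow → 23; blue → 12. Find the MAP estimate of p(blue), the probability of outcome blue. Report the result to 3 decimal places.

MAP estimate of p(blue) = 0.139

The posterior is Dirichlet(αᵢ + nᵢ) = Dirichlet(27, 17, 29, 30, 17).
For a Dirichlet(a₁,…,a_K) with all aᵢ > 1, the mode has j-th component (aⱼ − 1)/(Σaᵢ − K).
Here Σaᵢ = 120 and K = 5, so p(blue) = (17 − 1)/(120 − 5) = 16/115 ≈ 0.139.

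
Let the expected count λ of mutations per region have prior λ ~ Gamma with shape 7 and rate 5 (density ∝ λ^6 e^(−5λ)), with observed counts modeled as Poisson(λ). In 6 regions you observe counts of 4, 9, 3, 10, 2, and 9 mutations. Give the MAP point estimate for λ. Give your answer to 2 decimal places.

λ̂_MAP = 3.91

Σxᵢ = 4+9+3+10+2+9 = 37, with n = 6.
Posterior ∝ λ^6e^(−5λ) · λ^37e^(−6λ) = λ^43e^(−11λ), i.e. Gamma(shape=44, rate=11).
The mode of a Gamma(a, b) with a ≥ 1 (shape–rate) is (a−1)/b = 43/11 ≈ 3.91.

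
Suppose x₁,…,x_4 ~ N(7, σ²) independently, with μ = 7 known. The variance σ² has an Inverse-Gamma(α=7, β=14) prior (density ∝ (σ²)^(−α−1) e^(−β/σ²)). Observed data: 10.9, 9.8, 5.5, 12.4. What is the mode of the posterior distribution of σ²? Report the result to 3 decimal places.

Sum of squared deviations about the known mean: SS = (10.9−7)² + (9.8−7)² + (5.5−7)² + (12.4−7)² = 54.46.
The Normal likelihood contributes (σ²)^(−n/2) exp(−SS/(2σ²)), so the posterior is Inverse-Gamma(α + n/2, β + SS/2) = Inverse-Gamma(9, 41.23).
The mode of Inverse-Gamma(a, b) is b/(a+1) = 41.23/10 ≈ 4.123.

σ̂²_MAP = 4.123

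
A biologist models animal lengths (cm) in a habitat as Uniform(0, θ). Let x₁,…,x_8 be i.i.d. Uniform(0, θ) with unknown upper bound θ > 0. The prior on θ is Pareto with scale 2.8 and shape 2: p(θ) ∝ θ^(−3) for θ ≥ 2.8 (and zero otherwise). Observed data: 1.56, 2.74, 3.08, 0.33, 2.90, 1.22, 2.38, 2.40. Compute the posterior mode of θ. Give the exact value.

The Uniform(0, θ) likelihood is θ^(−n) for θ ≥ max(xᵢ), zero otherwise. Here max(xᵢ) = 3.08.
Posterior ∝ θ^(−3) · θ^(−8) = θ^(−11) on θ ≥ max(2.8, 3.08) = 3.08.
This density is strictly decreasing in θ, so the posterior mode lies at the lower boundary of the support.

θ̂_MAP = 3.08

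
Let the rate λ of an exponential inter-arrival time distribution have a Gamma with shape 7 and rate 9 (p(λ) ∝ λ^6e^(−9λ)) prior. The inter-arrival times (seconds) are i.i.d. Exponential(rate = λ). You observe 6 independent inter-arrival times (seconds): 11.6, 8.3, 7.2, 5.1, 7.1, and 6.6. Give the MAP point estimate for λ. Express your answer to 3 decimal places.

λ̂_MAP = 0.219

The Exponential(rate=λ) likelihood is ∝ λ^n e^(−λΣtᵢ). Here n = 6 and Σtᵢ = 11.6 + 8.3 + 7.2 + 5.1 + 7.1 + 6.6 = 45.9.
Posterior ∝ λ^6e^(−9λ) · λ^6e^(−45.9λ) = λ^12e^(−54.9λ), i.e. Gamma(13, 54.9).
Mode = (a−1)/b = 12/54.9 ≈ 0.219.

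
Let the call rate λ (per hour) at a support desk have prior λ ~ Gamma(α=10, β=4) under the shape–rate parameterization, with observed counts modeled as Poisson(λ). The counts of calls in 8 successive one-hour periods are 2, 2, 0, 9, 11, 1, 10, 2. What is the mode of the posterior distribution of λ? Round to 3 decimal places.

λ̂_MAP = 3.833

Σxᵢ = 2+2+0+9+11+1+10+2 = 37, with n = 8.
Posterior ∝ λ^9e^(−4λ) · λ^37e^(−8λ) = λ^46e^(−12λ), i.e. Gamma(shape=47, rate=12).
The mode of a Gamma(a, b) with a ≥ 1 (shape–rate) is (a−1)/b = 46/12 ≈ 3.833.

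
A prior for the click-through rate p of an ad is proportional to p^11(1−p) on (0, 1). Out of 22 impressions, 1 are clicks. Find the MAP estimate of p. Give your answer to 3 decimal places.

p̂_MAP = 0.353

The prior density ∝ p^11(1−p)^1 is the kernel of Beta(12, 2).
Data: 1 success in 22 trials. The binomial likelihood contributes p(1−p)^21, so the posterior is Beta(12+1, 2+21) = Beta(13, 23).
For Beta(a, b) with a, b > 1 the mode is (a−1)/(a+b−2) = 12/34 ≈ 0.353.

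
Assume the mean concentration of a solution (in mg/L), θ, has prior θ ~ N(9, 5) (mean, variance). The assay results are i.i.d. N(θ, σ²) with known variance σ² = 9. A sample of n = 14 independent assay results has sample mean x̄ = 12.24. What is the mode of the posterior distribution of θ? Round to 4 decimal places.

θ̂_MAP = 11.8709

n = 14, x̄ = 12.24.
For a Normal prior and Normal likelihood with known variance, the posterior is Normal; its mode equals its mean, the precision-weighted average.
Prior precision 1/σ₀² = 1/5 = 0.2; data precision n/σ² = 14/9.
θ̂ = (0.2·9 + (14/9)·12.24) / (0.2 + 14/9) = 20.84/(79/45) = 4689/395 ≈ 11.8709.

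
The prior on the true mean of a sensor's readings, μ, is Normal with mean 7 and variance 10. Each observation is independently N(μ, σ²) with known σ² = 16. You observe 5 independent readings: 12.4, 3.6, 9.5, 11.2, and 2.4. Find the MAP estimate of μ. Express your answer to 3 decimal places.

μ̂_MAP = 7.621

n = 5; x̄ = (12.4 + 3.6 + 9.5 + 11.2 + 2.4)/5 = 39.1/5 = 7.82.
For a Normal prior and Normal likelihood with known variance, the posterior is Normal; its mode equals its mean, the precision-weighted average.
Prior precision 1/σ₀² = 1/10 = 0.1; data precision n/σ² = 5/16 = 0.3125.
μ̂ = (0.1·7 + 0.3125·7.82) / (0.1 + 0.3125) = 3.14375/0.4125 = 503/66 ≈ 7.621.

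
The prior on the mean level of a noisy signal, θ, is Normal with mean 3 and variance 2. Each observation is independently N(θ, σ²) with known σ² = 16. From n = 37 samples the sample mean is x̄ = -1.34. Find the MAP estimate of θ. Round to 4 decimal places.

θ̂_MAP = -0.5684

n = 37, x̄ = -1.34.
For a Normal prior and Normal likelihood with known variance, the posterior is Normal; its mode equals its mean, the precision-weighted average.
Prior precision 1/σ₀² = 1/2 = 0.5; data precision n/σ² = 37/16 = 2.3125.
θ̂ = (0.5·3 + 2.3125·(-1.34)) / (0.5 + 2.3125) = (-1.59875)/2.8125 = -1279/2250 ≈ -0.5684.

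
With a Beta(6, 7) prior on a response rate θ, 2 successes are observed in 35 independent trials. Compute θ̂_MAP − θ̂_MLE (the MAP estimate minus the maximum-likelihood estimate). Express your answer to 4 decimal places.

Posterior is Beta(8, 40); MAP = (8−1)/(48−2) = 7/46 ≈ 0.15217.
MLE ignores the prior: θ̂_MLE = k/n = 2/35 ≈ 0.05714.
Difference = 7/46 − 2/35 = 153/1610 ≈ 0.0950.

MAP − MLE = 0.0950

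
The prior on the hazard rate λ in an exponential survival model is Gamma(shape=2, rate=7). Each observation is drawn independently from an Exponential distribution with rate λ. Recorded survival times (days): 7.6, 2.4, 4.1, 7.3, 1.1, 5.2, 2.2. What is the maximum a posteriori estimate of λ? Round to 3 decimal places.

λ̂_MAP = 0.217

The Exponential(rate=λ) likelihood is ∝ λ^n e^(−λΣtᵢ). Here n = 7 and Σtᵢ = 7.6 + 2.4 + 4.1 + 7.3 + 1.1 + 5.2 + 2.2 = 29.9.
Posterior ∝ λe^(−7λ) · λ^7e^(−29.9λ) = λ^8e^(−36.9λ), i.e. Gamma(9, 36.9).
Mode = (a−1)/b = 8/36.9 ≈ 0.217.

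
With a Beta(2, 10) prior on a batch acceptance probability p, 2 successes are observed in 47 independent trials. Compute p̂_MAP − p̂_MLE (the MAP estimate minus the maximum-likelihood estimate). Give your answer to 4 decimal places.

Posterior is Beta(4, 55); MAP = (4−1)/(59−2) = 3/57 ≈ 0.05263.
MLE ignores the prior: p̂_MLE = k/n = 2/47 ≈ 0.04255.
Difference = 3/57 − 2/47 = 9/893 ≈ 0.0101.

MAP − MLE = 0.0101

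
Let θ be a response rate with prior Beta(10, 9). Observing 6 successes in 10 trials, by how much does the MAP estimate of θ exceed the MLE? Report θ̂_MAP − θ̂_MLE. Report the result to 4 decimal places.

MAP − MLE = -0.0444

Posterior is Beta(16, 13); MAP = (16−1)/(29−2) = 15/27 ≈ 0.55556.
MLE ignores the prior: θ̂_MLE = k/n = 6/10 ≈ 0.60000.
Difference = 15/27 − 6/10 = -2/45 ≈ -0.0444.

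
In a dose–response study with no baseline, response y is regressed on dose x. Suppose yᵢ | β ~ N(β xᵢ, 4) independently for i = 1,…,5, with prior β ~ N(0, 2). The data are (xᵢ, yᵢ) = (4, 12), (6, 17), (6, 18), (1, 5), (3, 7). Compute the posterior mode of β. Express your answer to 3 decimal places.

β̂_MAP = 2.840

log p(β | y) = −Σ(yᵢ − βxᵢ)²/(2·4) − β²/(2·2) + const.
Setting the derivative to zero: Σxᵢ(yᵢ − βxᵢ)/4 − β/2 = 0, so β = Σxᵢyᵢ / (Σxᵢ² + σ²/τ²).
Σxᵢyᵢ = 4·12 + 6·17 + 6·18 + 1·5 + 3·7 = 284; Σxᵢ² = 98; σ²/τ² = 2.
β̂_MAP = 284 / (98 + 2) = 284/100 ≈ 2.840.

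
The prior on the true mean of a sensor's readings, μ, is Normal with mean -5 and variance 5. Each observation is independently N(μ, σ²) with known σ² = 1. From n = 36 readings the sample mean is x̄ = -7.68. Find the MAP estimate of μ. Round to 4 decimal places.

μ̂_MAP = -7.6652

n = 36, x̄ = -7.68.
For a Normal prior and Normal likelihood with known variance, the posterior is Normal; its mode equals its mean, the precision-weighted average.
Prior precision 1/σ₀² = 1/5 = 0.2; data precision n/σ² = 36/1 = 36.
μ̂ = (0.2·(-5) + 36·(-7.68)) / (0.2 + 36) = (-277.48)/36.2 = -6937/905 ≈ -7.6652.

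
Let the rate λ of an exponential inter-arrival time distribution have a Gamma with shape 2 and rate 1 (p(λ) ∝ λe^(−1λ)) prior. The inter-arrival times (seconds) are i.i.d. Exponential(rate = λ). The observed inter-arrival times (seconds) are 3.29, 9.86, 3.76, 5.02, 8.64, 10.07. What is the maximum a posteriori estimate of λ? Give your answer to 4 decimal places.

λ̂_MAP = 0.1681

The Exponential(rate=λ) likelihood is ∝ λ^n e^(−λΣtᵢ). Here n = 6 and Σtᵢ = 3.29 + 9.86 + 3.76 + 5.02 + 8.64 + 10.07 = 40.64.
Posterior ∝ λe^(−1λ) · λ^6e^(−40.64λ) = λ^7e^(−41.64λ), i.e. Gamma(8, 41.64).
Mode = (a−1)/b = 7/41.64 ≈ 0.1681.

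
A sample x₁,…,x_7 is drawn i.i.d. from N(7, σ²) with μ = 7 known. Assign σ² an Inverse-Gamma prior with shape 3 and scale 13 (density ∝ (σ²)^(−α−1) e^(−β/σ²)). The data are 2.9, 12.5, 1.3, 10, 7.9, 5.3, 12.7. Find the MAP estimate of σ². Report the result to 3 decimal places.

σ̂²_MAP = 10.049

Sum of squared deviations about the known mean: SS = (2.9−7)² + (12.5−7)² + (1.3−7)² + (10−7)² + (7.9−7)² + (5.3−7)² + (12.7−7)² = 124.74.
The Normal likelihood contributes (σ²)^(−n/2) exp(−SS/(2σ²)), so the posterior is Inverse-Gamma(α + n/2, β + SS/2) = Inverse-Gamma(6.5, 75.37).
The mode of Inverse-Gamma(a, b) is b/(a+1) = 75.37/7.5 ≈ 10.049.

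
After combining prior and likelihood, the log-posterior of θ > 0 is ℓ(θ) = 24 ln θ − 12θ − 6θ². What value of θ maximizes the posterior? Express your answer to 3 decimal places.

θ̂_MAP = 1.000

ℓ'(θ) = 24/θ − 12 − 12θ. Setting this to zero and multiplying by θ: 12θ² + 12θ − 24 = 0.
θ = (−12 + √(12² + 4·12·24)) / (2·12) = (−12 + √1296) / 24 = (−12 + 36)/24 = 1.
ℓ''(θ) = −24/θ² − 12 < 0, confirming a maximum.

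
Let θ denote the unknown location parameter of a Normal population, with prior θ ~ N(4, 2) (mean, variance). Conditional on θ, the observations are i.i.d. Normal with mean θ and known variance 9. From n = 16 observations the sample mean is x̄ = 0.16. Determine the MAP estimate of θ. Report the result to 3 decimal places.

θ̂_MAP = 1.003

n = 16, x̄ = 0.16.
For a Normal prior and Normal likelihood with known variance, the posterior is Normal; its mode equals its mean, the precision-weighted average.
Prior precision 1/σ₀² = 1/2 = 0.5; data precision n/σ² = 16/9.
θ̂ = (0.5·4 + (16/9)·0.16) / (0.5 + 16/9) = (514/225)/(41/18) = 1028/1025 ≈ 1.003.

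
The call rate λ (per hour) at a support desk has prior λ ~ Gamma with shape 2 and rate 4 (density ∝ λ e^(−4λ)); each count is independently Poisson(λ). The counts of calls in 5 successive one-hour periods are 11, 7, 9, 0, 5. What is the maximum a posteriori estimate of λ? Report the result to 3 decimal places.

λ̂_MAP = 3.667

Σxᵢ = 11+7+9+0+5 = 32, with n = 5.
Posterior ∝ λe^(−4λ) · λ^32e^(−5λ) = λ^33e^(−9λ), i.e. Gamma(shape=34, rate=9).
The mode of a Gamma(a, b) with a ≥ 1 (shape–rate) is (a−1)/b = 33/9 ≈ 3.667.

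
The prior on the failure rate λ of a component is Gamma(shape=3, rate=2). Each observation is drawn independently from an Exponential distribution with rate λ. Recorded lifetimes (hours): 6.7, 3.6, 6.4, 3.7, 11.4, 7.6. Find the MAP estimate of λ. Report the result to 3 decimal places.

The Exponential(rate=λ) likelihood is ∝ λ^n e^(−λΣtᵢ). Here n = 6 and Σtᵢ = 6.7 + 3.6 + 6.4 + 3.7 + 11.4 + 7.6 = 39.4.
Posterior ∝ λ^2e^(−2λ) · λ^6e^(−39.4λ) = λ^8e^(−41.4λ), i.e. Gamma(9, 41.4).
Mode = (a−1)/b = 8/41.4 ≈ 0.193.

λ̂_MAP = 0.193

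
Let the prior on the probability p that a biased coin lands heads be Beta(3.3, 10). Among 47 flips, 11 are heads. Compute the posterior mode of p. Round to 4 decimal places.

p̂_MAP = 0.2281

Prior: Beta(3.3, 10).
Data: 11 successes in 47 trials. The binomial likelihood contributes p^11(1−p)^36, so the posterior is Beta(3.3+11, 10+36) = Beta(14.3, 46).
For Beta(a, b) with a, b > 1 the mode is (a−1)/(a+b−2) = 13.3/58.3 ≈ 0.2281.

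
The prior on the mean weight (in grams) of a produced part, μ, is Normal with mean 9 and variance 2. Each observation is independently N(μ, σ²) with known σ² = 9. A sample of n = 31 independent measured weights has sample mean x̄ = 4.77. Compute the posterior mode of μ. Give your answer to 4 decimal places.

μ̂_MAP = 5.3062

n = 31, x̄ = 4.77.
For a Normal prior and Normal likelihood with known variance, the posterior is Normal; its mode equals its mean, the precision-weighted average.
Prior precision 1/σ₀² = 1/2 = 0.5; data precision n/σ² = 31/9.
μ̂ = (0.5·9 + (31/9)·4.77) / (0.5 + 31/9) = 20.93/(71/18) = 18837/3550 ≈ 5.3062.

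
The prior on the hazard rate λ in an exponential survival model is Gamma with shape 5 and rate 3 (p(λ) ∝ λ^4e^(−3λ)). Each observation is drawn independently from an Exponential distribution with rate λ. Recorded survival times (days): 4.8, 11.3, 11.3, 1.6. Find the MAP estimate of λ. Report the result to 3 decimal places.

λ̂_MAP = 0.250

The Exponential(rate=λ) likelihood is ∝ λ^n e^(−λΣtᵢ). Here n = 4 and Σtᵢ = 4.8 + 11.3 + 11.3 + 1.6 = 29.
Posterior ∝ λ^4e^(−3λ) · λ^4e^(−29λ) = λ^8e^(−32λ), i.e. Gamma(9, 32).
Mode = (a−1)/b = 8/32 ≈ 0.250.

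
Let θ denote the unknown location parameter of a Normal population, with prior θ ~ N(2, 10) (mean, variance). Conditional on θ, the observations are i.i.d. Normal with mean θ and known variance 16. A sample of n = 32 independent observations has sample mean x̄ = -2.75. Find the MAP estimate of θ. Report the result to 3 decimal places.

n = 32, x̄ = -2.75.
For a Normal prior and Normal likelihood with known variance, the posterior is Normal; its mode equals its mean, the precision-weighted average.
Prior precision 1/σ₀² = 1/10 = 0.1; data precision n/σ² = 32/16 = 2.
θ̂ = (0.1·2 + 2·(-2.75)) / (0.1 + 2) = (-5.3)/2.1 = -53/21 ≈ -2.524.

θ̂_MAP = -2.524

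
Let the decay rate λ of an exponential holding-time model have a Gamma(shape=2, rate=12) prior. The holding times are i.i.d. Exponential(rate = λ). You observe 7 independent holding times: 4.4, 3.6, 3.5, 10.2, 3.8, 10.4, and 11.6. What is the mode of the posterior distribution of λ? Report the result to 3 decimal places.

The Exponential(rate=λ) likelihood is ∝ λ^n e^(−λΣtᵢ). Here n = 7 and Σtᵢ = 4.4 + 3.6 + 3.5 + 10.2 + 3.8 + 10.4 + 11.6 = 47.5.
Posterior ∝ λe^(−12λ) · λ^7e^(−47.5λ) = λ^8e^(−59.5λ), i.e. Gamma(9, 59.5).
Mode = (a−1)/b = 8/59.5 ≈ 0.134.

λ̂_MAP = 0.134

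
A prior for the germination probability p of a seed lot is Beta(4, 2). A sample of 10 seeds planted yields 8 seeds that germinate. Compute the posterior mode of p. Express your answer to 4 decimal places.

p̂_MAP = 0.7857

Prior: Beta(4, 2).
Data: 8 successes in 10 trials. The binomial likelihood contributes p^8(1−p)^2, so the posterior is Beta(4+8, 2+2) = Beta(12, 4).
For Beta(a, b) with a, b > 1 the mode is (a−1)/(a+b−2) = 11/14 ≈ 0.7857.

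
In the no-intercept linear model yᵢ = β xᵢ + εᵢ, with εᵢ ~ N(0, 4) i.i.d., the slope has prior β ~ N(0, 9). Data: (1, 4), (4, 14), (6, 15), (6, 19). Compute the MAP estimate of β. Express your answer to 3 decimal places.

β̂_MAP = 2.952

log p(β | y) = −Σ(yᵢ − βxᵢ)²/(2·4) − β²/(2·9) + const.
Setting the derivative to zero: Σxᵢ(yᵢ − βxᵢ)/4 − β/9 = 0, so β = Σxᵢyᵢ / (Σxᵢ² + σ²/τ²).
Σxᵢyᵢ = 1·4 + 4·14 + 6·15 + 6·19 = 264; Σxᵢ² = 89; σ²/τ² = 4/9.
β̂_MAP = 264 / (89 + 4/9) = 264/(805/9) = 2376/805 ≈ 2.952.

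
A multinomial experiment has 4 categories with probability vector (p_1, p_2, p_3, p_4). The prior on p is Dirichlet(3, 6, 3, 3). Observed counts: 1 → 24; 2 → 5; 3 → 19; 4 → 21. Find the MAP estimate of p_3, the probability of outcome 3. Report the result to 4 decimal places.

MAP estimate: 0.2625

The posterior is Dirichlet(αᵢ + nᵢ) = Dirichlet(27, 11, 22, 24).
For a Dirichlet(a₁,…,a_K) with all aᵢ > 1, the mode has j-th component (aⱼ − 1)/(Σaᵢ − K).
Here Σaᵢ = 84 and K = 4, so p_3 = (22 − 1)/(84 − 4) = 21/80 ≈ 0.2625.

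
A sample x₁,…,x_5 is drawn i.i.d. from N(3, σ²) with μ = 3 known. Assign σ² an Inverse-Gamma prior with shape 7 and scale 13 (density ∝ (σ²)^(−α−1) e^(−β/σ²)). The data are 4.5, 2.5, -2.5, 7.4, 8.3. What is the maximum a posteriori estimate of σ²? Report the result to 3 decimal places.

σ̂²_MAP = 5.057

Sum of squared deviations about the known mean: SS = (4.5−3)² + (2.5−3)² + (-2.5−3)² + (7.4−3)² + (8.3−3)² = 80.2.
The Normal likelihood contributes (σ²)^(−n/2) exp(−SS/(2σ²)), so the posterior is Inverse-Gamma(α + n/2, β + SS/2) = Inverse-Gamma(9.5, 53.1).
The mode of Inverse-Gamma(a, b) is b/(a+1) = 53.1/10.5 ≈ 5.057.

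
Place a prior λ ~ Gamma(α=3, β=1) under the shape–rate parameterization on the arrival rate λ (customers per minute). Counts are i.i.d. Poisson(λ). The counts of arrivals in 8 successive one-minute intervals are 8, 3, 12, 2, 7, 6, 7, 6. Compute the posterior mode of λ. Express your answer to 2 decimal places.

Σxᵢ = 8+3+12+2+7+6+7+6 = 51, with n = 8.
Posterior ∝ λ^2e^(−1λ) · λ^51e^(−8λ) = λ^53e^(−9λ), i.e. Gamma(shape=54, rate=9).
The mode of a Gamma(a, b) with a ≥ 1 (shape–rate) is (a−1)/b = 53/9 ≈ 5.89.

λ̂_MAP = 5.89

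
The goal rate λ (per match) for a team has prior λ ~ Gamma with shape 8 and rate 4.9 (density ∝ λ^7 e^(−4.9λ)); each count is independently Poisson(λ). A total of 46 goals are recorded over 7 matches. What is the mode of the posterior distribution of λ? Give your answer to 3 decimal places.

λ̂_MAP = 4.454

Σxᵢ = 46, n = 7.
Posterior ∝ λ^7e^(−4.9λ) · λ^46e^(−7λ) = λ^53e^(−11.9λ), i.e. Gamma(shape=54, rate=11.9).
The mode of a Gamma(a, b) with a ≥ 1 (shape–rate) is (a−1)/b = 53/11.9 ≈ 4.454.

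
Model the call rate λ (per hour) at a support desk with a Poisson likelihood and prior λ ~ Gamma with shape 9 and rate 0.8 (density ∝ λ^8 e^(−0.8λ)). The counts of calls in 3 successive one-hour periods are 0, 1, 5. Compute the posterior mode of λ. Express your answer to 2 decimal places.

Σxᵢ = 0+1+5 = 6, with n = 3.
Posterior ∝ λ^8e^(−0.8λ) · λ^6e^(−3λ) = λ^14e^(−3.8λ), i.e. Gamma(shape=15, rate=3.8).
The mode of a Gamma(a, b) with a ≥ 1 (shape–rate) is (a−1)/b = 14/3.8 ≈ 3.68.

λ̂_MAP = 3.68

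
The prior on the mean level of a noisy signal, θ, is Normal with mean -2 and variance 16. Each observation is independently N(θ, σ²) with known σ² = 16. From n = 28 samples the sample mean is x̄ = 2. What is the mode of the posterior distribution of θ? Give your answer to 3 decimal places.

n = 28, x̄ = 2.
For a Normal prior and Normal likelihood with known variance, the posterior is Normal; its mode equals its mean, the precision-weighted average.
Prior precision 1/σ₀² = 1/16 = 0.0625; data precision n/σ² = 28/16 = 1.75.
θ̂ = (0.0625·(-2) + 1.75·2) / (0.0625 + 1.75) = 3.375/1.8125 = 54/29 ≈ 1.862.

θ̂_MAP = 1.862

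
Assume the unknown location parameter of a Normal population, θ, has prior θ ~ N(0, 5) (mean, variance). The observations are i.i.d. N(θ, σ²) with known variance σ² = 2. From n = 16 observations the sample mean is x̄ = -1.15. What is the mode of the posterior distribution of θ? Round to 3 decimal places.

θ̂_MAP = -1.122

n = 16, x̄ = -1.15.
For a Normal prior and Normal likelihood with known variance, the posterior is Normal; its mode equals its mean, the precision-weighted average.
Prior precision 1/σ₀² = 1/5 = 0.2; data precision n/σ² = 16/2 = 8.
θ̂ = (0.2·0 + 8·(-1.15)) / (0.2 + 8) = (-9.2)/8.2 = -46/41 ≈ -1.122.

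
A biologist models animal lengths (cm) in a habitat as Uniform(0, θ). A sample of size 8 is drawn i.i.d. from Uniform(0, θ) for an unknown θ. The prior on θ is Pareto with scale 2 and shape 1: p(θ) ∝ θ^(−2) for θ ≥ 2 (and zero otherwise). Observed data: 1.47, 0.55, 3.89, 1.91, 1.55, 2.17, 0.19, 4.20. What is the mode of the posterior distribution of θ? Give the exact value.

θ̂_MAP = 4.20

The Uniform(0, θ) likelihood is θ^(−n) for θ ≥ max(xᵢ), zero otherwise. Here max(xᵢ) = 4.20.
Posterior ∝ θ^(−2) · θ^(−8) = θ^(−10) on θ ≥ max(2, 4.20) = 4.20.
This density is strictly decreasing in θ, so the posterior mode lies at the lower boundary of the support.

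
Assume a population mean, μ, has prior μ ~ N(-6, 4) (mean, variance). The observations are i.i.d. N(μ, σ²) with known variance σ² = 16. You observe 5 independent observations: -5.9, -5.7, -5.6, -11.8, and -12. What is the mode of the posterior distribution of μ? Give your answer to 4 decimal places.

n = 5; x̄ = ((-5.9) + (-5.7) + (-5.6) + (-11.8) + (-12))/5 = -41/5 = -8.2.
For a Normal prior and Normal likelihood with known variance, the posterior is Normal; its mode equals its mean, the precision-weighted average.
Prior precision 1/σ₀² = 1/4 = 0.25; data precision n/σ² = 5/16 = 0.3125.
μ̂ = (0.25·(-6) + 0.3125·(-8.2)) / (0.25 + 0.3125) = (-4.0625)/0.5625 = -65/9 ≈ -7.2222.

μ̂_MAP = -7.2222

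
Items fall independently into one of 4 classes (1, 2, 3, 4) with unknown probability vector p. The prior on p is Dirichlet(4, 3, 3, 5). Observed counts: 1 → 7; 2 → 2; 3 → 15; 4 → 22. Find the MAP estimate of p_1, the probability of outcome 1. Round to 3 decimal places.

MAP estimate: 0.175

The posterior is Dirichlet(αᵢ + nᵢ) = Dirichlet(11, 5, 18, 27).
For a Dirichlet(a₁,…,a_K) with all aᵢ > 1, the mode has j-th component (aⱼ − 1)/(Σaᵢ − K).
Here Σaᵢ = 61 and K = 4, so p_1 = (11 − 1)/(61 − 4) = 10/57 ≈ 0.175.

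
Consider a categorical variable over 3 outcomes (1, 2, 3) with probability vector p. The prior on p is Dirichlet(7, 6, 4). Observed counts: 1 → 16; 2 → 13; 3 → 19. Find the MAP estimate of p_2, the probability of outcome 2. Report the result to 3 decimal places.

The posterior is Dirichlet(αᵢ + nᵢ) = Dirichlet(23, 19, 23).
For a Dirichlet(a₁,…,a_K) with all aᵢ > 1, the mode has j-th component (aⱼ − 1)/(Σaᵢ − K).
Here Σaᵢ = 65 and K = 3, so p_2 = (19 − 1)/(65 − 3) = 18/62 ≈ 0.290.

MAP estimate: 0.290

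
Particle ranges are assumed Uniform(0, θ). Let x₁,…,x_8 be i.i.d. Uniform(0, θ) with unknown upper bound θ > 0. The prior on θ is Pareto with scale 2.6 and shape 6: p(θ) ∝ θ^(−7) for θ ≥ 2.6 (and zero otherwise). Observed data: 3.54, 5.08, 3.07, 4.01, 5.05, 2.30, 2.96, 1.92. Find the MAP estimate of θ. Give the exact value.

θ̂_MAP = 5.08

The Uniform(0, θ) likelihood is θ^(−n) for θ ≥ max(xᵢ), zero otherwise. Here max(xᵢ) = 5.08.
Posterior ∝ θ^(−7) · θ^(−8) = θ^(−15) on θ ≥ max(2.6, 5.08) = 5.08.
This density is strictly decreasing in θ, so the posterior mode lies at the lower boundary of the support.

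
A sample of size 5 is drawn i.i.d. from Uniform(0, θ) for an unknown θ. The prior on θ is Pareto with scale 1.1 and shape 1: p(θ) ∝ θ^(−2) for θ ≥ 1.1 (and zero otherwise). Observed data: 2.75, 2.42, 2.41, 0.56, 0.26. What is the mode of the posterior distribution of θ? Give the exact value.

θ̂_MAP = 2.75

The Uniform(0, θ) likelihood is θ^(−n) for θ ≥ max(xᵢ), zero otherwise. Here max(xᵢ) = 2.75.
Posterior ∝ θ^(−2) · θ^(−5) = θ^(−7) on θ ≥ max(1.1, 2.75) = 2.75.
This density is strictly decreasing in θ, so the posterior mode lies at the lower boundary of the support.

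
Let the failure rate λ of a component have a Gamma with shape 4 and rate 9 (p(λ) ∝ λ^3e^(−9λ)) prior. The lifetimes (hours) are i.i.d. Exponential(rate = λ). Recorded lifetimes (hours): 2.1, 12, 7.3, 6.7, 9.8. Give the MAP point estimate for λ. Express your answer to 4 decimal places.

The Exponential(rate=λ) likelihood is ∝ λ^n e^(−λΣtᵢ). Here n = 5 and Σtᵢ = 2.1 + 12 + 7.3 + 6.7 + 9.8 = 37.9.
Posterior ∝ λ^3e^(−9λ) · λ^5e^(−37.9λ) = λ^8e^(−46.9λ), i.e. Gamma(9, 46.9).
Mode = (a−1)/b = 8/46.9 ≈ 0.1706.

λ̂_MAP = 0.1706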